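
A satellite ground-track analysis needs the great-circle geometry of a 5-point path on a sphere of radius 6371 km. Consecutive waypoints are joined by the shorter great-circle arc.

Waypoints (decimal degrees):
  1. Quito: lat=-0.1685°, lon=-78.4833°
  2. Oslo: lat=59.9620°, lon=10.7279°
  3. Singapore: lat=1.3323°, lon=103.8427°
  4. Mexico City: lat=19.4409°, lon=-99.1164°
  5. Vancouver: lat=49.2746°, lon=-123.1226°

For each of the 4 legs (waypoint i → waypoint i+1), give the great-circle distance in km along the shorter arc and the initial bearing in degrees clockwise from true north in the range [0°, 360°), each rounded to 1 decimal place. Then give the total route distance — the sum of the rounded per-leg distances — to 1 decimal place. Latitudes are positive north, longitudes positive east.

Leg 1: dist=9979.9 km, bearing=30.0°
Leg 2: dist=10052.5 km, bearing=86.6°
Leg 3: dist=16607.1 km, bearing=46.2°
Leg 4: dist=3945.9 km, bearing=332.8°
Total: 40585.4 km

Leg 1: φ1=-0.0029409, φ2=1.0465343, Δφ=1.0494752, Δλ=1.5570292 rad; a=sin²(Δφ/2)+cosφ1·cosφ2·sin²(Δλ/2)=0.4978273301; c=2·atan2(√a, √(1-a))=1.566450973; dist=6371·c=9979.859 ≈ 9979.9 km; running total=9979.9 km
Leg 1 bearing: y=sinΔλ·cosφ2=0.50052682, x=cosφ1·sinφ2-sinφ1·cosφ2·cosΔλ=0.86571012; θ=atan2(y, x)=30.0352° ≈ 30.0°
Leg 2: φ1=1.0465343, φ2=0.0232530, Δφ=-1.0232813, Δλ=1.6251598 rad; a=sin²(Δφ/2)+cosφ1·cosφ2·sin²(Δλ/2)=0.5035320216; c=2·atan2(√a, √(1-a))=1.577860429; dist=6371·c=10052.549 ≈ 10052.5 km; running total=20032.4 km
Leg 2 bearing: y=sinΔλ·cosφ2=0.99825273, x=cosφ1·sinφ2-sinφ1·cosφ2·cosΔλ=0.05866507; θ=atan2(y, x)=86.6367° ≈ 86.6°
Leg 3: φ1=0.0232530, φ2=0.3393077, Δφ=0.3160547, Δλ=-3.5423045 rad; a=sin²(Δφ/2)+cosφ1·cosφ2·sin²(Δλ/2)=0.9301559548; c=2·atan2(√a, √(1-a))=2.606677549; dist=6371·c=16607.143 ≈ 16607.1 km; running total=36639.5 km
Leg 3 bearing: y=sinΔλ·cosφ2=0.36783399, x=cosφ1·sinφ2-sinφ1·cosφ2·cosΔλ=0.35293282; θ=atan2(y, x)=46.1844° ≈ 46.2°
Leg 4: φ1=0.3393077, φ2=0.8600040, Δφ=0.5206963, Δλ=-0.4189872 rad; a=sin²(Δφ/2)+cosφ1·cosφ2·sin²(Δλ/2)=0.0928720203; c=2·atan2(√a, √(1-a))=0.619349997; dist=6371·c=3945.879 ≈ 3945.9 km; running total=40585.4 km
Leg 4 bearing: y=sinΔλ·cosφ2=-0.26543349, x=cosφ1·sinφ2-sinφ1·cosφ2·cosΔλ=0.51626766; θ=atan2(y, x)=-27.2095° <0 so +360° → 332.7905° ≈ 332.8°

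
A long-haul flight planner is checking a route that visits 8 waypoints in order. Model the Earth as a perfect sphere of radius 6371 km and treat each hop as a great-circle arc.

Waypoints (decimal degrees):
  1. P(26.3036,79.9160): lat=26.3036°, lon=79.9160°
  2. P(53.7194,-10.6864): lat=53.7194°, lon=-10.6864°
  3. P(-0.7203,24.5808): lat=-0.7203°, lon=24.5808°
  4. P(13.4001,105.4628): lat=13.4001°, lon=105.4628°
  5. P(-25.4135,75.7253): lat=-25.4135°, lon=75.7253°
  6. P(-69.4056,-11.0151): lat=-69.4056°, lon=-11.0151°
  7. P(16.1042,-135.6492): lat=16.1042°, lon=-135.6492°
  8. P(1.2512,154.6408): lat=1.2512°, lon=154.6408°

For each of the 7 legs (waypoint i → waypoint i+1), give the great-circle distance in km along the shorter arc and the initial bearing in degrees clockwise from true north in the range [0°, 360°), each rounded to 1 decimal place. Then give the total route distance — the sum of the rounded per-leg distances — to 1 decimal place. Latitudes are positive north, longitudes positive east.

Leg 1: φ1=0.4590844, φ2=0.9375804, Δφ=0.4784960, Δλ=-1.5813102 rad; a=sin²(Δφ/2)+cosφ1·cosφ2·sin²(Δλ/2)=0.3241796942; c=2·atan2(√a, √(1-a))=1.211473262; dist=6371·c=7718.296 ≈ 7718.3 km; running total=7718.3 km
Leg 1 bearing: y=sinΔλ·cosφ2=-0.59170756, x=cosφ1·sinφ2-sinφ1·cosφ2·cosΔλ=0.72541784; θ=atan2(y, x)=-39.2034° <0 so +360° → 320.7966° ≈ 320.8°
Leg 2: φ1=0.9375804, φ2=-0.0125716, Δφ=-0.9501520, Δλ=0.6155288 rad; a=sin²(Δφ/2)+cosφ1·cosφ2·sin²(Δλ/2)=0.2635175504; c=2·atan2(√a, √(1-a))=1.078143507; dist=6371·c=6868.852 ≈ 6868.9 km; running total=14587.2 km
Leg 2 bearing: y=sinΔλ·cosφ2=0.57734469, x=cosφ1·sinφ2-sinφ1·cosφ2·cosΔλ=-0.66556541; θ=atan2(y, x)=139.0600° ≈ 139.1°
Leg 3: φ1=-0.0125716, φ2=0.2338759, Δφ=0.2464475, Δλ=1.4116572 rad; a=sin²(Δφ/2)+cosφ1·cosφ2·sin²(Δλ/2)=0.4243857642; c=2·atan2(√a, √(1-a))=1.418985407; dist=6371·c=9040.356 ≈ 9040.4 km; running total=23627.6 km
Leg 3 bearing: y=sinΔλ·cosφ2=0.96048355, x=cosφ1·sinφ2-sinφ1·cosφ2·cosΔλ=0.23366920; θ=atan2(y, x)=76.3265° ≈ 76.3°
Leg 4: φ1=0.2338759, φ2=-0.4435492, Δφ=-0.6774251, Δλ=-0.5190173 rad; a=sin²(Δφ/2)+cosφ1·cosφ2·sin²(Δλ/2)=0.1682610101; c=2·atan2(√a, √(1-a))=0.845338602; dist=6371·c=5385.652 ≈ 5385.7 km; running total=29013.3 km
Leg 4 bearing: y=sinΔλ·cosφ2=-0.44802862, x=cosφ1·sinφ2-sinφ1·cosφ2·cosΔλ=-0.59922226; θ=atan2(y, x)=-143.2151° <0 so +360° → 216.7849° ≈ 216.8°
Leg 5: φ1=-0.4435492, φ2=-1.2113562, Δφ=-0.7678070, Δλ=-1.5139056 rad; a=sin²(Δφ/2)+cosφ1·cosφ2·sin²(Δλ/2)=0.2901060146; c=2·atan2(√a, √(1-a))=1.137584629; dist=6371·c=7247.552 ≈ 7247.6 km; running total=36260.9 km
Leg 5 bearing: y=sinΔλ·cosφ2=-0.35118108, x=cosφ1·sinφ2-sinφ1·cosφ2·cosΔλ=-0.83692885; θ=atan2(y, x)=-157.2367° <0 so +360° → 202.7633° ≈ 202.8°
Leg 6: φ1=-1.2113562, φ2=0.2810713, Δφ=1.4924276, Δλ=-2.1752754 rad; a=sin²(Δφ/2)+cosφ1·cosφ2·sin²(Δλ/2)=0.7258625707; c=2·atan2(√a, √(1-a))=2.039494396; dist=6371·c=12993.619 ≈ 12993.6 km; running total=49254.5 km
Leg 6 bearing: y=sinΔλ·cosφ2=-0.79051069, x=cosφ1·sinφ2-sinφ1·cosφ2·cosΔλ=-0.41356649; θ=atan2(y, x)=-117.6169° <0 so +360° → 242.3831° ≈ 242.4°
Leg 7: φ1=0.2810713, φ2=0.0218376, Δφ=-0.2592338, Δλ=5.0665163 rad; a=sin²(Δφ/2)+cosφ1·cosφ2·sin²(Δλ/2)=0.3304291451; c=2·atan2(√a, √(1-a))=1.224791941; dist=6371·c=7803.149 ≈ 7803.1 km; running total=57057.6 km
Leg 7 bearing: y=sinΔλ·cosφ2=-0.93772584, x=cosφ1·sinφ2-sinφ1·cosφ2·cosΔλ=-0.07518747; θ=atan2(y, x)=-94.5842° <0 so +360° → 265.4158° ≈ 265.4°

Leg 1: dist=7718.3 km, bearing=320.8°
Leg 2: dist=6868.9 km, bearing=139.1°
Leg 3: dist=9040.4 km, bearing=76.3°
Leg 4: dist=5385.7 km, bearing=216.8°
Leg 5: dist=7247.6 km, bearing=202.8°
Leg 6: dist=12993.6 km, bearing=242.4°
Leg 7: dist=7803.1 km, bearing=265.4°
Total: 57057.6 km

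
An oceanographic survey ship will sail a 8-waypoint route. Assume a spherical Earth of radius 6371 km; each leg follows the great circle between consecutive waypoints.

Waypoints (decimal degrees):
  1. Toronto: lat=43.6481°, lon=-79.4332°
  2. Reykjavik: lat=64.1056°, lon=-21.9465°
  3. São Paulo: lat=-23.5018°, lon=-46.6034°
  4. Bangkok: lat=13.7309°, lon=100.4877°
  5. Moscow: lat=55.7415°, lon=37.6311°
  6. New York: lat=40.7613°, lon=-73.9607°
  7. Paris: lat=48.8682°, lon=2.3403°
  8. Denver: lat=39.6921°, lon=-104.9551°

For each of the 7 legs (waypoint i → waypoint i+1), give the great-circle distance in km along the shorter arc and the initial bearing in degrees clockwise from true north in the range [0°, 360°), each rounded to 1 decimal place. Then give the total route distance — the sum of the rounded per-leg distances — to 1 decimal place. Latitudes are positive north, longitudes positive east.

Leg 1: dist=4196.7 km, bearing=37.0°
Leg 2: dist=9974.2 km, bearing=202.5°
Leg 3: dist=16391.2 km, bearing=101.5°
Leg 4: dist=7064.7 km, bearing=326.0°
Leg 5: dist=7505.3 km, bearing=310.3°
Leg 6: dist=5829.7 km, bearing=53.7°
Leg 7: dist=7861.2 km, bearing=308.9°
Total: 58823.0 km

Leg 1: φ1=0.7618031, φ2=1.1188538, Δφ=0.3570507, Δλ=1.0033322 rad; a=sin²(Δφ/2)+cosφ1·cosφ2·sin²(Δλ/2)=0.1046105625; c=2·atan2(√a, √(1-a))=0.658715914; dist=6371·c=4196.679 ≈ 4196.7 km; running total=4196.7 km
Leg 1 bearing: y=sinΔλ·cosφ2=0.36826626, x=cosφ1·sinφ2-sinφ1·cosφ2·cosΔλ=0.48892610; θ=atan2(y, x)=36.9876° ≈ 37.0°
Leg 2: φ1=1.1188538, φ2=-0.4101838, Δφ=-1.5290376, Δλ=-0.4303441 rad; a=sin²(Δφ/2)+cosφ1·cosφ2·sin²(Δλ/2)=0.4973844618; c=2·atan2(√a, √(1-a))=1.565565227; dist=6371·c=9974.216 ≈ 9974.2 km; running total=14170.9 km
Leg 2 bearing: y=sinΔλ·cosφ2=-0.38257714, x=cosφ1·sinφ2-sinφ1·cosφ2·cosΔλ=-0.92390874; θ=atan2(y, x)=-157.5063° <0 so +360° → 202.4937° ≈ 202.5°
Leg 3: φ1=-0.4101838, φ2=0.2396494, Δφ=0.6498332, Δλ=2.5672240 rad; a=sin²(Δφ/2)+cosφ1·cosφ2·sin²(Δλ/2)=0.9212730456; c=2·atan2(√a, √(1-a))=2.572789245; dist=6371·c=16391.240 ≈ 16391.2 km; running total=30562.1 km
Leg 3 bearing: y=sinΔλ·cosφ2=0.52777789, x=cosφ1·sinφ2-sinφ1·cosφ2·cosΔλ=-0.10754804; θ=atan2(y, x)=101.5178° ≈ 101.5°
Leg 4: φ1=0.2396494, φ2=0.9728727, Δφ=0.7332233, Δλ=-1.0970546 rad; a=sin²(Δφ/2)+cosφ1·cosφ2·sin²(Δλ/2)=0.2771700077; c=2·atan2(√a, √(1-a))=1.108884955; dist=6371·c=7064.706 ≈ 7064.7 km; running total=37626.8 km
Leg 4 bearing: y=sinΔλ·cosφ2=-0.50093092, x=cosφ1·sinφ2-sinφ1·cosφ2·cosΔλ=0.74192681; θ=atan2(y, x)=-34.0263° <0 so +360° → 325.9737° ≈ 326.0°
Leg 5: φ1=0.9728727, φ2=0.7114189, Δφ=-0.2614538, Δλ=-1.9476443 rad; a=sin²(Δφ/2)+cosφ1·cosφ2·sin²(Δλ/2)=0.3086356760; c=2·atan2(√a, √(1-a))=1.178048303; dist=6371·c=7505.346 ≈ 7505.3 km; running total=45132.1 km
Leg 5 bearing: y=sinΔλ·cosφ2=-0.70428630, x=cosφ1·sinφ2-sinφ1·cosφ2·cosΔλ=0.59791270; θ=atan2(y, x)=-49.6700° <0 so +360° → 310.3300° ≈ 310.3°
Leg 6: φ1=0.7114189, φ2=0.8529110, Δφ=0.1414921, Δλ=1.3317037 rad; a=sin²(Δφ/2)+cosφ1·cosφ2·sin²(Δλ/2)=0.1951184443; c=2·atan2(√a, √(1-a))=0.915034652; dist=6371·c=5829.686 ≈ 5829.7 km; running total=50961.8 km
Leg 6 bearing: y=sinΔλ·cosφ2=0.63908130, x=cosφ1·sinφ2-sinφ1·cosφ2·cosΔλ=0.46878997; θ=atan2(y, x)=53.7386° ≈ 53.7°
Leg 7: φ1=0.8529110, φ2=0.6927578, Δφ=-0.1601532, Δλ=-1.8726580 rad; a=sin²(Δφ/2)+cosφ1·cosφ2·sin²(Δλ/2)=0.3347213057; c=2·atan2(√a, √(1-a))=1.233902225; dist=6371·c=7861.191 ≈ 7861.2 km; running total=58823.0 km
Leg 7 bearing: y=sinΔλ·cosφ2=-0.73469499, x=cosφ1·sinφ2-sinφ1·cosφ2·cosΔλ=0.59241463; θ=atan2(y, x)=-51.1193° <0 so +360° → 308.8807° ≈ 308.9°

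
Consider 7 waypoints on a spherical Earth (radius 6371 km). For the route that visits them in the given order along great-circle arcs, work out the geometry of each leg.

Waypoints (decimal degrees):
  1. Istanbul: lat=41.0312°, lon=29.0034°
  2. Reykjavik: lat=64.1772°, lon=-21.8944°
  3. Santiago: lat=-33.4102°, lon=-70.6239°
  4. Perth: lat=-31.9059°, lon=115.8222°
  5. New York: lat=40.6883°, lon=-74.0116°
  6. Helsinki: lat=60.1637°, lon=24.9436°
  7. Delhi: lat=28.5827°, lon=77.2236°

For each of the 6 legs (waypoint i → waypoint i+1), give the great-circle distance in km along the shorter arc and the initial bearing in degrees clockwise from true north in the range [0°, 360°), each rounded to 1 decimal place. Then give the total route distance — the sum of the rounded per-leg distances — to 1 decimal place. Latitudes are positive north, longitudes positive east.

Leg 1: dist=4119.2 km, bearing=325.9°
Leg 2: dist=11655.6 km, bearing=220.5°
Leg 3: dist=12720.9 km, bearing=186.0°
Leg 4: dist=18701.4 km, bearing=39.2°
Leg 5: dist=6621.5 km, bearing=34.8°
Leg 6: dist=5223.5 km, bearing=108.2°
Total: 59042.1 km

Leg 1: φ1=0.7161295, φ2=1.1201034, Δφ=0.4039739, Δλ=-0.8883342 rad; a=sin²(Δφ/2)+cosφ1·cosφ2·sin²(Δλ/2)=0.1009197063; c=2·atan2(√a, √(1-a))=0.646560561; dist=6371·c=4119.237 ≈ 4119.2 km; running total=4119.2 km
Leg 1 bearing: y=sinΔλ·cosφ2=-0.33802699, x=cosφ1·sinφ2-sinφ1·cosφ2·cosΔλ=0.49867568; θ=atan2(y, x)=-34.1314° <0 so +360° → 325.8686° ≈ 325.9°
Leg 2: φ1=1.1201034, φ2=-0.5831180, Δφ=-1.7032214, Δλ=-0.8504902 rad; a=sin²(Δφ/2)+cosφ1·cosφ2·sin²(Δλ/2)=0.6279026214; c=2·atan2(√a, √(1-a))=1.829476895; dist=6371·c=11655.597 ≈ 11655.6 km; running total=15774.8 km
Leg 2 bearing: y=sinΔλ·cosφ2=-0.62740120, x=cosφ1·sinφ2-sinφ1·cosφ2·cosΔλ=-0.73548039; θ=atan2(y, x)=-139.5342° <0 so +360° → 220.4658° ≈ 220.5°
Leg 3: φ1=-0.5831180, φ2=-0.5568630, Δφ=0.0262550, Δλ=3.2540983 rad; a=sin²(Δφ/2)+cosφ1·cosφ2·sin²(Δλ/2)=0.7065658616; c=2·atan2(√a, √(1-a))=1.996686635; dist=6371·c=12720.891 ≈ 12720.9 km; running total=28495.7 km
Leg 3 bearing: y=sinΔλ·cosφ2=-0.09530665, x=cosφ1·sinφ2-sinφ1·cosφ2·cosΔλ=-0.90567037; θ=atan2(y, x)=-173.9927° <0 so +360° → 186.0073° ≈ 186.0°
Leg 4: φ1=-0.5568630, φ2=0.7101448, Δφ=1.2670078, Δλ=-3.3132248 rad; a=sin²(Δφ/2)+cosφ1·cosφ2·sin²(Δλ/2)=0.9894087776; c=2·atan2(√a, √(1-a))=2.935400254; dist=6371·c=18701.435 ≈ 18701.4 km; running total=47197.1 km
Leg 4 bearing: y=sinΔλ·cosφ2=0.12950510, x=cosφ1·sinφ2-sinφ1·cosφ2·cosΔλ=0.15857056; θ=atan2(y, x)=39.2386° ≈ 39.2°
Leg 5: φ1=0.7101448, φ2=1.0500547, Δφ=0.3399099, Δλ=1.7270941 rad; a=sin²(Δφ/2)+cosφ1·cosφ2·sin²(Δλ/2)=0.2465978728; c=2·atan2(√a, √(1-a))=1.039322692; dist=6371·c=6621.525 ≈ 6621.5 km; running total=53818.6 km
Leg 5 bearing: y=sinΔλ·cosφ2=0.49145900, x=cosφ1·sinφ2-sinφ1·cosφ2·cosΔλ=0.70824960; θ=atan2(y, x)=34.7570° ≈ 34.8°
Leg 6: φ1=1.0500547, φ2=0.4988622, Δφ=-0.5511924, Δλ=0.9124581 rad; a=sin²(Δφ/2)+cosφ1·cosφ2·sin²(Δλ/2)=0.1588491677; c=2·atan2(√a, √(1-a))=0.819889952; dist=6371·c=5223.519 ≈ 5223.5 km; running total=59042.1 km
Leg 6 bearing: y=sinΔλ·cosφ2=0.69460763, x=cosφ1·sinφ2-sinφ1·cosφ2·cosΔλ=-0.22800149; θ=atan2(y, x)=108.1722° ≈ 108.2°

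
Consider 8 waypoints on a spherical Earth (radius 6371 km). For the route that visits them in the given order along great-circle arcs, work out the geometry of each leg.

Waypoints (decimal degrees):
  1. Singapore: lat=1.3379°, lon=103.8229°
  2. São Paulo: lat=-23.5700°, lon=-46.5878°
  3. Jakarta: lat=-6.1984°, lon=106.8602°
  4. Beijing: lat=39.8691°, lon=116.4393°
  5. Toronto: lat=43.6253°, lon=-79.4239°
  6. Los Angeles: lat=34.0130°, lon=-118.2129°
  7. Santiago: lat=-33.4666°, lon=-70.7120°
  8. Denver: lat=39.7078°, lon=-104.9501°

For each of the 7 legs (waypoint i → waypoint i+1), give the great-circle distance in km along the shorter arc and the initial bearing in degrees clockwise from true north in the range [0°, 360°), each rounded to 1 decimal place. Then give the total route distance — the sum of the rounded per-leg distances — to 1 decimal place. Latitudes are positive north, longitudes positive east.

Leg 1: φ1=0.0233508, φ2=-0.4113741, Δφ=-0.4347249, Δλ=-2.6251619 rad; a=sin²(Δφ/2)+cosφ1·cosφ2·sin²(Δλ/2)=0.9030792759; c=2·atan2(√a, √(1-a))=2.508427198; dist=6371·c=15981.190 ≈ 15981.2 km; running total=15981.2 km
Leg 1 bearing: y=sinΔλ·cosφ2=-0.45258456, x=cosφ1·sinφ2-sinφ1·cosφ2·cosΔλ=-0.38115037; θ=atan2(y, x)=-130.1029° <0 so +360° → 229.8971° ≈ 229.9°
Leg 2: φ1=-0.4113741, φ2=-0.1081825, Δφ=0.3031916, Δλ=2.6781728 rad; a=sin²(Δφ/2)+cosφ1·cosφ2·sin²(Δλ/2)=0.8859664020; c=2·atan2(√a, √(1-a))=2.452672306; dist=6371·c=15625.975 ≈ 15626.0 km; running total=31607.2 km
Leg 2 bearing: y=sinΔλ·cosφ2=0.44439662, x=cosφ1·sinφ2-sinφ1·cosφ2·cosΔλ=-0.45456726; θ=atan2(y, x)=135.6482° ≈ 135.6°
Leg 3: φ1=-0.1081825, φ2=0.6958471, Δφ=0.8040296, Δλ=0.1671868 rad; a=sin²(Δφ/2)+cosφ1·cosφ2·sin²(Δλ/2)=0.1584142789; c=2·atan2(√a, √(1-a))=0.818699559; dist=6371·c=5215.935 ≈ 5215.9 km; running total=36823.1 km
Leg 3 bearing: y=sinΔλ·cosφ2=0.12772079, x=cosφ1·sinφ2-sinφ1·cosφ2·cosΔλ=0.71900221; θ=atan2(y, x)=10.0727° ≈ 10.1°
Leg 4: φ1=0.6958471, φ2=0.7614051, Δφ=0.0655581, Δλ=-3.4184577 rad; a=sin²(Δφ/2)+cosφ1·cosφ2·sin²(Δλ/2)=0.5460711792; c=2·atan2(√a, √(1-a))=1.663069571; dist=6371·c=10595.416 ≈ 10595.4 km; running total=47418.5 km
Leg 4 bearing: y=sinΔλ·cosφ2=0.19786293, x=cosφ1·sinφ2-sinφ1·cosφ2·cosΔλ=0.97588936; θ=atan2(y, x)=11.4614° ≈ 11.5°
Leg 5: φ1=0.7614051, φ2=0.5936388, Δφ=-0.1677663, Δλ=-0.6769958 rad; a=sin²(Δφ/2)+cosφ1·cosφ2·sin²(Δλ/2)=0.0731847686; c=2·atan2(√a, √(1-a))=0.547880460; dist=6371·c=3490.546 ≈ 3490.5 km; running total=50909.0 km
Leg 5 bearing: y=sinΔλ·cosφ2=-0.51927455, x=cosφ1·sinφ2-sinφ1·cosφ2·cosΔλ=-0.04085302; θ=atan2(y, x)=-94.4984° <0 so +360° → 265.5016° ≈ 265.5°
Leg 6: φ1=0.5936388, φ2=-0.5841024, Δφ=-1.1777412, Δλ=0.8290471 rad; a=sin²(Δφ/2)+cosφ1·cosφ2·sin²(Δλ/2)=0.4206598274; c=2·atan2(√a, √(1-a))=1.411442407; dist=6371·c=8992.300 ≈ 8992.3 km; running total=59901.3 km
Leg 6 bearing: y=sinΔλ·cosφ2=0.61505108, x=cosφ1·sinφ2-sinφ1·cosφ2·cosΔλ=-0.77235530; θ=atan2(y, x)=141.4686° ≈ 141.5°
Leg 7: φ1=-0.5841024, φ2=0.6930318, Δφ=1.2771342, Δλ=-0.5975676 rad; a=sin²(Δφ/2)+cosφ1·cosφ2·sin²(Δλ/2)=0.4108771714; c=2·atan2(√a, √(1-a))=1.391593058; dist=6371·c=8865.839 ≈ 8865.8 km; running total=68767.1 km
Leg 7 bearing: y=sinΔλ·cosφ2=-0.43284083, x=cosφ1·sinφ2-sinφ1·cosφ2·cosΔλ=0.88367262; θ=atan2(y, x)=-26.0966° <0 so +360° → 333.9034° ≈ 333.9°

Leg 1: dist=15981.2 km, bearing=229.9°
Leg 2: dist=15626.0 km, bearing=135.6°
Leg 3: dist=5215.9 km, bearing=10.1°
Leg 4: dist=10595.4 km, bearing=11.5°
Leg 5: dist=3490.5 km, bearing=265.5°
Leg 6: dist=8992.3 km, bearing=141.5°
Leg 7: dist=8865.8 km, bearing=333.9°
Total: 68767.1 km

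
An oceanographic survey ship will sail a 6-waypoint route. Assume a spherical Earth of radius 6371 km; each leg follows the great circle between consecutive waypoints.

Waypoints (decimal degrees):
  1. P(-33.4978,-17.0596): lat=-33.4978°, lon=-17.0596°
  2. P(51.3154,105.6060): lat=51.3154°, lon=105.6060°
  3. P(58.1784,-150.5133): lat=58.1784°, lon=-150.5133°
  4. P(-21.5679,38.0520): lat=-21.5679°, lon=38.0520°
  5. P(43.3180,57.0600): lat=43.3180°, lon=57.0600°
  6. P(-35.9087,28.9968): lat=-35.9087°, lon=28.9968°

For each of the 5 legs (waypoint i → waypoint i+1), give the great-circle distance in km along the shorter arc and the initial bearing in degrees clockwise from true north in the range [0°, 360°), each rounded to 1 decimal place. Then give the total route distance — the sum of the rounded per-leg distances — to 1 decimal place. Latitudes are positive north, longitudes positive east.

Leg 1: dist=15056.8 km, bearing=48.5°
Leg 2: dist=6032.7 km, bearing=39.1°
Leg 3: dist=15886.1 km, bearing=346.7°
Leg 4: dist=7472.2 km, bearing=14.9°
Leg 5: dist=9256.3 km, bearing=202.6°
Total: 53704.1 km

Leg 1: φ1=-0.5846469, φ2=0.8956227, Δφ=1.4802696, Δλ=2.1409186 rad; a=sin²(Δφ/2)+cosφ1·cosφ2·sin²(Δλ/2)=0.8560682197; c=2·atan2(√a, √(1-a))=2.363333041; dist=6371·c=15056.795 ≈ 15056.8 km; running total=15056.8 km
Leg 1 bearing: y=sinΔλ·cosφ2=0.52617454, x=cosφ1·sinφ2-sinφ1·cosφ2·cosΔλ=0.46476021; θ=atan2(y, x)=48.5464° ≈ 48.5°
Leg 2: φ1=0.8956227, φ2=1.0154046, Δφ=0.1197819, Δλ=-4.4701251 rad; a=sin²(Δφ/2)+cosφ1·cosφ2·sin²(Δλ/2)=0.2078965932; c=2·atan2(√a, √(1-a))=0.946893919; dist=6371·c=6032.661 ≈ 6032.7 km; running total=21089.5 km
Leg 2 bearing: y=sinΔλ·cosφ2=0.51187830, x=cosφ1·sinφ2-sinφ1·cosφ2·cosΔλ=0.62982776; θ=atan2(y, x)=39.1017° ≈ 39.1°
Leg 3: φ1=1.0154046, φ2=-0.3764309, Δφ=-1.3918355, Δλ=3.2910853 rad; a=sin²(Δφ/2)+cosφ1·cosφ2·sin²(Δλ/2)=0.8986195613; c=2·atan2(√a, √(1-a))=2.493504096; dist=6371·c=15886.115 ≈ 15886.1 km; running total=36975.6 km
Leg 3 bearing: y=sinΔλ·cosφ2=-0.13850835, x=cosφ1·sinφ2-sinφ1·cosφ2·cosΔλ=0.58755869; θ=atan2(y, x)=-13.2645° <0 so +360° → 346.7355° ≈ 346.7°
Leg 4: φ1=-0.3764309, φ2=0.7560417, Δφ=1.1324726, Δλ=0.3317522 rad; a=sin²(Δφ/2)+cosφ1·cosφ2·sin²(Δλ/2)=0.3062357410; c=2·atan2(√a, √(1-a))=1.172847230; dist=6371·c=7472.210 ≈ 7472.2 km; running total=44447.8 km
Leg 4 bearing: y=sinΔλ·cosφ2=0.23696553, x=cosφ1·sinφ2-sinφ1·cosφ2·cosΔλ=0.89088102; θ=atan2(y, x)=14.8952° ≈ 14.9°
Leg 5: φ1=0.7560417, φ2=-0.6267250, Δφ=-1.3827668, Δλ=-0.4897952 rad; a=sin²(Δφ/2)+cosφ1·cosφ2·sin²(Δλ/2)=0.4411796912; c=2·atan2(√a, √(1-a))=1.452882661; dist=6371·c=9256.315 ≈ 9256.3 km; running total=53704.1 km
Leg 5 bearing: y=sinΔλ·cosφ2=-0.38103832, x=cosφ1·sinφ2-sinφ1·cosφ2·cosΔλ=-0.91704443; θ=atan2(y, x)=-157.4368° <0 so +360° → 202.5632° ≈ 202.6°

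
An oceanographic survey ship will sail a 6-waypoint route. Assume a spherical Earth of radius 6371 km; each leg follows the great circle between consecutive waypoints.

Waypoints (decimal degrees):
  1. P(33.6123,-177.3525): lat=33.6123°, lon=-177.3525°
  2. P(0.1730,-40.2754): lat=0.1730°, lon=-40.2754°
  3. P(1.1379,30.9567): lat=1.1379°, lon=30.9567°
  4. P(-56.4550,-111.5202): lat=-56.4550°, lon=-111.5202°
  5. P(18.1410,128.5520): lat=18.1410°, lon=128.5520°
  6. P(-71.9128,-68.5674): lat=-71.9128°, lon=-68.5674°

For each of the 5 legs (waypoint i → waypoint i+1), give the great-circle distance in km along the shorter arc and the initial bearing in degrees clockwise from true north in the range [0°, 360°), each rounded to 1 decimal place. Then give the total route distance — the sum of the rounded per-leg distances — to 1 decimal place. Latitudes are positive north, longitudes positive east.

Leg 1: dist=14172.5 km, bearing=59.1°
Leg 2: dist=7920.7 km, bearing=88.9°
Leg 3: dist=13015.1 km, bearing=202.2°
Leg 4: dist=13502.6 km, bearing=254.8°
Leg 5: dist=13933.3 km, bearing=173.6°
Total: 62544.2 km

Leg 1: φ1=0.5866453, φ2=0.0030194, Δφ=-0.5836259, Δλ=2.3924467 rad; a=sin²(Δφ/2)+cosφ1·cosφ2·sin²(Δλ/2)=0.8040813159; c=2·atan2(√a, √(1-a))=2.224540247; dist=6371·c=14172.546 ≈ 14172.5 km; running total=14172.5 km
Leg 1 bearing: y=sinΔλ·cosφ2=0.68101049, x=cosφ1·sinφ2-sinφ1·cosφ2·cosΔλ=0.40787611; θ=atan2(y, x)=59.0814° ≈ 59.1°
Leg 2: φ1=0.0030194, φ2=0.0198601, Δφ=0.0168407, Δλ=1.2432347 rad; a=sin²(Δφ/2)+cosφ1·cosφ2·sin²(Δλ/2)=0.3391348343; c=2·atan2(√a, √(1-a))=1.243239908; dist=6371·c=7920.681 ≈ 7920.7 km; running total=22093.2 km
Leg 2 bearing: y=sinΔλ·cosφ2=0.94664294, x=cosφ1·sinφ2-sinφ1·cosφ2·cosΔλ=0.01888744; θ=atan2(y, x)=88.8570° ≈ 88.9°
Leg 3: φ1=0.0198601, φ2=-0.9853256, Δφ=-1.0051857, Δλ=-2.4866910 rad; a=sin²(Δφ/2)+cosφ1·cosφ2·sin²(Δλ/2)=0.7273648871; c=2·atan2(√a, √(1-a))=2.042865108; dist=6371·c=13015.094 ≈ 13015.1 km; running total=35108.3 km
Leg 3 bearing: y=sinΔλ·cosφ2=-0.33657326, x=cosφ1·sinφ2-sinφ1·cosφ2·cosΔλ=-0.82458430; θ=atan2(y, x)=-157.7960° <0 so +360° → 202.2040° ≈ 202.2°
Leg 4: φ1=-0.9853256, φ2=0.3166202, Δφ=1.3019458, Δλ=4.1900503 rad; a=sin²(Δφ/2)+cosφ1·cosφ2·sin²(Δλ/2)=0.7607447732; c=2·atan2(√a, √(1-a))=2.119392065; dist=6371·c=13502.647 ≈ 13502.6 km; running total=48610.9 km
Leg 4 bearing: y=sinΔλ·cosφ2=-0.82357612, x=cosφ1·sinφ2-sinφ1·cosφ2·cosΔλ=-0.22309421; θ=atan2(y, x)=-105.1568° <0 so +360° → 254.8432° ≈ 254.8°
Leg 5: φ1=0.3166202, φ2=-1.2551151, Δφ=-1.5717353, Δλ=-3.4403825 rad; a=sin²(Δφ/2)+cosφ1·cosφ2·sin²(Δλ/2)=0.7889654540; c=2·atan2(√a, √(1-a))=2.186987349; dist=6371·c=13933.296 ≈ 13933.3 km; running total=62544.2 km
Leg 5 bearing: y=sinΔλ·cosφ2=0.09138943, x=cosφ1·sinφ2-sinφ1·cosφ2·cosΔλ=-0.81095243; θ=atan2(y, x)=173.5702° ≈ 173.6°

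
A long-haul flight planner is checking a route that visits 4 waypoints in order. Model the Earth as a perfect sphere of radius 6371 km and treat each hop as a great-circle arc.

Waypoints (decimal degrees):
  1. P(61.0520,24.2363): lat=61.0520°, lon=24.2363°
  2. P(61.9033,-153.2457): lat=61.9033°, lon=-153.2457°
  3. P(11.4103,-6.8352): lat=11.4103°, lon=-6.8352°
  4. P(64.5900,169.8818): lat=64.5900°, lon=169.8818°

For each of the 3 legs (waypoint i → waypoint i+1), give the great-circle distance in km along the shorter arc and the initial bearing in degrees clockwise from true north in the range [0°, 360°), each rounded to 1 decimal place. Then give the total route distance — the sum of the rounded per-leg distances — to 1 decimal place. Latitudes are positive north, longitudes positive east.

Leg 1: φ1=1.0655584, φ2=1.0804164, Δφ=0.0148580, Δλ=-3.0976453 rad; a=sin²(Δφ/2)+cosφ1·cosφ2·sin²(Δλ/2)=0.2278976672; c=2·atan2(√a, √(1-a))=0.995355513; dist=6371·c=6341.410 ≈ 6341.4 km; running total=6341.4 km
Leg 1 bearing: y=sinΔλ·cosφ2=-0.02069085, x=cosφ1·sinφ2-sinφ1·cosφ2·cosΔλ=0.83869731; θ=atan2(y, x)=-1.4132° <0 so +360° → 358.5868° ≈ 358.6°
Leg 2: φ1=1.0804164, φ2=0.1991473, Δφ=-0.8812691, Δλ=2.5553453 rad; a=sin²(Δφ/2)+cosφ1·cosφ2·sin²(Δλ/2)=0.6050237947; c=2·atan2(√a, √(1-a))=1.782419961; dist=6371·c=11355.798 ≈ 11355.8 km; running total=17697.2 km
Leg 2 bearing: y=sinΔλ·cosφ2=0.54230448, x=cosφ1·sinφ2-sinφ1·cosφ2·cosΔλ=0.81350222; θ=atan2(y, x)=33.6886° ≈ 33.7°
Leg 3: φ1=0.1991473, φ2=1.1273082, Δφ=0.9281609, Δλ=3.0842935 rad; a=sin²(Δφ/2)+cosφ1·cosφ2·sin²(Δλ/2)=0.6206132643; c=2·atan2(√a, √(1-a))=1.814425831; dist=6371·c=11559.707 ≈ 11559.7 km; running total=29256.9 km
Leg 3 bearing: y=sinΔλ·cosφ2=0.02457320, x=cosφ1·sinφ2-sinφ1·cosφ2·cosΔλ=0.97015768; θ=atan2(y, x)=1.4509° ≈ 1.5°

Leg 1: dist=6341.4 km, bearing=358.6°
Leg 2: dist=11355.8 km, bearing=33.7°
Leg 3: dist=11559.7 km, bearing=1.5°
Total: 29256.9 km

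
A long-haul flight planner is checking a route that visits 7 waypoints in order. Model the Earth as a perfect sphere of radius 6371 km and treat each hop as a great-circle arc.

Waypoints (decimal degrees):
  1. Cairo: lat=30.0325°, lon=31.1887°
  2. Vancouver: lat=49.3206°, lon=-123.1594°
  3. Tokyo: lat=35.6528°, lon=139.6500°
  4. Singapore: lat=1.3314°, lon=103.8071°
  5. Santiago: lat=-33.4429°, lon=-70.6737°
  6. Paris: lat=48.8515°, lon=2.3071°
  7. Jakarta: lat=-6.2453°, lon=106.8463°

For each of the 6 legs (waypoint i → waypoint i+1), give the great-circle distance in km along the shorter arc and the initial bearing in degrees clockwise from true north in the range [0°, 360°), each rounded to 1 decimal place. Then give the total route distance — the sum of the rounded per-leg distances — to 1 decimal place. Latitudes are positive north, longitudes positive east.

Leg 1: φ1=0.5241660, φ2=0.8608069, Δφ=0.3366409, Δλ=-2.6938825 rad; a=sin²(Δφ/2)+cosφ1·cosφ2·sin²(Δλ/2)=0.5645688237; c=2·atan2(√a, √(1-a))=1.700295623; dist=6371·c=10832.583 ≈ 10832.6 km; running total=10832.6 km
Leg 1 bearing: y=sinΔλ·cosφ2=-0.28217699, x=cosφ1·sinφ2-sinφ1·cosφ2·cosΔλ=0.95063116; θ=atan2(y, x)=-16.5325° <0 so +360° → 343.4675° ≈ 343.5°
Leg 2: φ1=0.8608069, φ2=0.6222587, Δφ=-0.2385481, Δλ=4.5868893 rad; a=sin²(Δφ/2)+cosφ1·cosφ2·sin²(Δλ/2)=0.3121323164; c=2·atan2(√a, √(1-a))=1.185606170; dist=6371·c=7553.497 ≈ 7553.5 km; running total=18386.1 km
Leg 2 bearing: y=sinΔλ·cosφ2=-0.80617336, x=cosφ1·sinφ2-sinφ1·cosφ2·cosΔλ=0.45706395; θ=atan2(y, x)=-60.4487° <0 so +360° → 299.5513° ≈ 299.6°
Leg 3: φ1=0.6222587, φ2=0.0232373, Δφ=-0.5990214, Δλ=-0.6255766 rad; a=sin²(Δφ/2)+cosφ1·cosφ2·sin²(Δλ/2)=0.1639747529; c=2·atan2(√a, √(1-a))=0.833821959; dist=6371·c=5312.280 ≈ 5312.3 km; running total=23698.4 km
Leg 3 bearing: y=sinΔλ·cosφ2=-0.58540670, x=cosφ1·sinφ2-sinφ1·cosφ2·cosΔλ=-0.45348332; θ=atan2(y, x)=-127.7630° <0 so +360° → 232.2370° ≈ 232.2°
Leg 4: φ1=0.0232373, φ2=-0.5836887, Δφ=-0.6069260, Δλ=-3.0452644 rad; a=sin²(Δφ/2)+cosφ1·cosφ2·sin²(Δλ/2)=0.9215739338; c=2·atan2(√a, √(1-a))=2.573907470; dist=6371·c=16398.364 ≈ 16398.4 km; running total=40096.8 km
Leg 4 bearing: y=sinΔλ·cosφ2=-0.08025542, x=cosφ1·sinφ2-sinφ1·cosφ2·cosΔλ=-0.53165848; θ=atan2(y, x)=-171.4158° <0 so +360° → 188.5842° ≈ 188.6°
Leg 5: φ1=-0.5836887, φ2=0.8526195, Δφ=1.4363082, Δλ=1.2737553 rad; a=sin²(Δφ/2)+cosφ1·cosφ2·sin²(Δλ/2)=0.6271389880; c=2·atan2(√a, √(1-a))=1.827897394; dist=6371·c=11645.534 ≈ 11645.5 km; running total=51742.3 km
Leg 5 bearing: y=sinΔλ·cosφ2=0.62919635, x=cosφ1·sinφ2-sinφ1·cosφ2·cosΔλ=0.73447577; θ=atan2(y, x)=40.5854° ≈ 40.6°
Leg 6: φ1=0.8526195, φ2=-0.1090010, Δφ=-0.9616206, Δλ=1.8245532 rad; a=sin²(Δφ/2)+cosφ1·cosφ2·sin²(Δλ/2)=0.6230624051; c=2·atan2(√a, √(1-a))=1.819476358; dist=6371·c=11591.884 ≈ 11591.9 km; running total=63334.2 km
Leg 6 bearing: y=sinΔλ·cosφ2=0.96223143, x=cosφ1·sinφ2-sinφ1·cosφ2·cosΔλ=0.11633251; θ=atan2(y, x)=83.1065° ≈ 83.1°

Leg 1: dist=10832.6 km, bearing=343.5°
Leg 2: dist=7553.5 km, bearing=299.6°
Leg 3: dist=5312.3 km, bearing=232.2°
Leg 4: dist=16398.4 km, bearing=188.6°
Leg 5: dist=11645.5 km, bearing=40.6°
Leg 6: dist=11591.9 km, bearing=83.1°
Total: 63334.2 km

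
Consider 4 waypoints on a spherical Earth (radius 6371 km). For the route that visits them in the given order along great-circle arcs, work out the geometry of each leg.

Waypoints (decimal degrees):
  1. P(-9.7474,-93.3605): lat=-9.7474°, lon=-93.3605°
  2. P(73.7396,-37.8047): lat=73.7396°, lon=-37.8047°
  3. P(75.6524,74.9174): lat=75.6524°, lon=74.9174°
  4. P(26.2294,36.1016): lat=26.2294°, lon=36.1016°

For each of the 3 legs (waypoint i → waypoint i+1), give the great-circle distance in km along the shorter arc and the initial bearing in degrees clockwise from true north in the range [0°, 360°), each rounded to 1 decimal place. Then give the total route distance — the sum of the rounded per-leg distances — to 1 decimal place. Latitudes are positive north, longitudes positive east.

Leg 1: φ1=-0.1701242, φ2=1.2869988, Δφ=1.4571230, Δλ=0.9696316 rad; a=sin²(Δφ/2)+cosφ1·cosφ2·sin²(Δλ/2)=0.5032239592; c=2·atan2(√a, √(1-a))=1.577244290; dist=6371·c=10048.623 ≈ 10048.6 km; running total=10048.6 km
Leg 1 bearing: y=sinΔλ·cosφ2=0.23091238, x=cosφ1·sinφ2-sinφ1·cosφ2·cosΔλ=0.97295318; θ=atan2(y, x)=13.3511° ≈ 13.4°
Leg 2: φ1=1.2869988, φ2=1.3203835, Δφ=0.0333847, Δλ=1.9673718 rad; a=sin²(Δφ/2)+cosφ1·cosφ2·sin²(Δλ/2)=0.0483721353; c=2·atan2(√a, √(1-a))=0.443499085; dist=6371·c=2825.533 ≈ 2825.5 km; running total=12874.1 km
Leg 2 bearing: y=sinΔλ·cosφ2=0.22857169, x=cosφ1·sinφ2-sinφ1·cosφ2·cosΔλ=0.36315846; θ=atan2(y, x)=32.1863° ≈ 32.2°
Leg 3: φ1=1.3203835, φ2=0.4577894, Δφ=-0.8625941, Δλ=-0.6774635 rad; a=sin²(Δφ/2)+cosφ1·cosφ2·sin²(Δλ/2)=0.1993097838; c=2·atan2(√a, √(1-a))=0.925568559; dist=6371·c=5896.797 ≈ 5896.8 km; running total=18770.9 km
Leg 3 bearing: y=sinΔλ·cosφ2=-0.56227625, x=cosφ1·sinφ2-sinφ1·cosφ2·cosΔλ=-0.56761519; θ=atan2(y, x)=-135.2707° <0 so +360° → 224.7293° ≈ 224.7°

Leg 1: dist=10048.6 km, bearing=13.4°
Leg 2: dist=2825.5 km, bearing=32.2°
Leg 3: dist=5896.8 km, bearing=224.7°
Total: 18770.9 km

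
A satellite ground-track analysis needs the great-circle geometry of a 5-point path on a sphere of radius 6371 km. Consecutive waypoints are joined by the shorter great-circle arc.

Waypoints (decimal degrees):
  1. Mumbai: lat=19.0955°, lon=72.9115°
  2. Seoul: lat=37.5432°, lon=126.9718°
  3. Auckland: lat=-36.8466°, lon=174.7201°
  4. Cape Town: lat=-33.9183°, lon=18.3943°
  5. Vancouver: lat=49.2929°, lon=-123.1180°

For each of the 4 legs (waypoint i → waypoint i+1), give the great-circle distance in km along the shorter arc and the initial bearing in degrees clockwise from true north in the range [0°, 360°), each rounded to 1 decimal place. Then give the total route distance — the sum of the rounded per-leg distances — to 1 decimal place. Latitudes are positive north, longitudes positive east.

Leg 1: dist=5590.2 km, bearing=56.6°
Leg 2: dist=9617.3 km, bearing=143.6°
Leg 3: dist=11772.9 km, bearing=200.3°
Leg 4: dist=16439.8 km, bearing=310.3°
Total: 43420.2 km

Leg 1: φ1=0.3332793, φ2=0.6552525, Δφ=0.3219731, Δλ=0.9435302 rad; a=sin²(Δφ/2)+cosφ1·cosφ2·sin²(Δλ/2)=0.1804416510; c=2·atan2(√a, √(1-a))=0.877447083; dist=6371·c=5590.215 ≈ 5590.2 km; running total=5590.2 km
Leg 1 bearing: y=sinΔλ·cosφ2=0.64195495, x=cosφ1·sinφ2-sinφ1·cosφ2·cosΔλ=0.42358433; θ=atan2(y, x)=56.5818° ≈ 56.6°
Leg 2: φ1=0.6552525, φ2=-0.6430945, Δφ=-1.2983469, Δλ=0.8333650 rad; a=sin²(Δφ/2)+cosφ1·cosφ2·sin²(Δλ/2)=0.4693904448; c=2·atan2(√a, √(1-a))=1.509538912; dist=6371·c=9617.272 ≈ 9617.3 km; running total=15207.5 km
Leg 2 bearing: y=sinΔλ·cosφ2=0.59233908, x=cosφ1·sinφ2-sinφ1·cosφ2·cosΔλ=-0.80335959; θ=atan2(y, x)=143.5976° ≈ 143.6°
Leg 3: φ1=-0.6430945, φ2=-0.5919860, Δφ=0.0511085, Δλ=-2.7283999 rad; a=sin²(Δφ/2)+cosφ1·cosφ2·sin²(Δλ/2)=0.6367796684; c=2·atan2(√a, √(1-a))=1.847887913; dist=6371·c=11772.894 ≈ 11772.9 km; running total=26980.4 km
Leg 3 bearing: y=sinΔλ·cosφ2=-0.33320778, x=cosφ1·sinφ2-sinφ1·cosφ2·cosΔλ=-0.90229588; θ=atan2(y, x)=-159.7314° <0 so +360° → 200.2686° ≈ 200.3°
Leg 4: φ1=-0.5919860, φ2=0.8603234, Δφ=1.4523094, Δλ=-2.4698556 rad; a=sin²(Δφ/2)+cosφ1·cosφ2·sin²(Δλ/2)=0.9233151983; c=2·atan2(√a, √(1-a))=2.580417680; dist=6371·c=16439.841 ≈ 16439.8 km; running total=43420.2 km
Leg 4 bearing: y=sinΔλ·cosφ2=-0.40588970, x=cosφ1·sinφ2-sinφ1·cosφ2·cosΔλ=0.34419547; θ=atan2(y, x)=-49.7020° <0 so +360° → 310.2980° ≈ 310.3°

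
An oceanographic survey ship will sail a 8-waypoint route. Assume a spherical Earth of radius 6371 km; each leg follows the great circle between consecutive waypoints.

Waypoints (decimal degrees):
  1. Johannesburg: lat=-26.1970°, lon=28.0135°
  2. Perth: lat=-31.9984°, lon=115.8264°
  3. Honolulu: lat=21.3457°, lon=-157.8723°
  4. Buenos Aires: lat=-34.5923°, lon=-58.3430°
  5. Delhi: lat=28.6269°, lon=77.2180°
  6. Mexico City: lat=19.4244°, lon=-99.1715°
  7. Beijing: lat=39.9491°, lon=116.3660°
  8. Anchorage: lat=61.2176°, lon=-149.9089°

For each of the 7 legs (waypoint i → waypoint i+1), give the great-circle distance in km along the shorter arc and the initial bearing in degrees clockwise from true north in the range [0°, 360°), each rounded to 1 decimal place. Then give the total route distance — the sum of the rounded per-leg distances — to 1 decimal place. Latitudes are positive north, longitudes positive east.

Leg 1: dist=8312.2 km, bearing=118.6°
Leg 2: dist=10914.8 km, bearing=69.9°
Leg 3: dist=12174.4 km, bearing=120.6°
Leg 4: dist=15788.8 km, bearing=86.4°
Leg 5: dist=14658.0 km, bearing=355.4°
Leg 6: dist=12455.0 km, bearing=331.3°
Leg 7: dist=6382.4 km, bearing=34.8°
Total: 80685.6 km

Leg 1: φ1=-0.4572239, φ2=-0.5584774, Δφ=-0.1012535, Δλ=1.5326242 rad; a=sin²(Δφ/2)+cosφ1·cosφ2·sin²(Δλ/2)=0.3685164240; c=2·atan2(√a, √(1-a))=1.304700016; dist=6371·c=8312.244 ≈ 8312.2 km; running total=8312.2 km
Leg 1 bearing: y=sinΔλ·cosφ2=0.84744511, x=cosφ1·sinφ2-sinφ1·cosφ2·cosΔλ=-0.46117791; θ=atan2(y, x)=118.5549° ≈ 118.6°
Leg 2: φ1=-0.5584774, φ2=0.3725527, Δφ=0.9310302, Δλ=-4.7769435 rad; a=sin²(Δφ/2)+cosφ1·cosφ2·sin²(Δλ/2)=0.5709618047; c=2·atan2(√a, √(1-a))=1.713200752; dist=6371·c=10914.802 ≈ 10914.8 km; running total=19227.0 km
Leg 2 bearing: y=sinΔλ·cosφ2=0.92946116, x=cosφ1·sinφ2-sinφ1·cosφ2·cosΔλ=0.34052846; θ=atan2(y, x)=69.8786° ≈ 69.9°
Leg 3: φ1=0.3725527, φ2=-0.6037495, Δφ=-0.9763023, Δλ=1.7371140 rad; a=sin²(Δφ/2)+cosφ1·cosφ2·sin²(Δλ/2)=0.6667935513; c=2·atan2(√a, √(1-a))=1.910902412; dist=6371·c=12174.359 ≈ 12174.4 km; running total=31401.4 km
Leg 3 bearing: y=sinΔλ·cosφ2=0.81185322, x=cosφ1·sinφ2-sinφ1·cosφ2·cosΔλ=-0.47918054; θ=atan2(y, x)=120.5504° ≈ 120.6°
Leg 4: φ1=-0.6037495, φ2=0.4996337, Δφ=1.1033832, Δλ=2.3659858 rad; a=sin²(Δφ/2)+cosφ1·cosφ2·sin²(Δλ/2)=0.8939618984; c=2·atan2(√a, √(1-a))=2.478226309; dist=6371·c=15788.780 ≈ 15788.8 km; running total=47190.2 km
Leg 4 bearing: y=sinΔλ·cosφ2=0.61456192, x=cosφ1·sinφ2-sinφ1·cosφ2·cosΔλ=0.03859705; θ=atan2(y, x)=86.4063° ≈ 86.4°
Leg 5: φ1=0.4996337, φ2=0.3390197, Δφ=-0.1606139, Δλ=-3.0785775 rad; a=sin²(Δφ/2)+cosφ1·cosφ2·sin²(Δλ/2)=0.8334109764; c=2·atan2(√a, √(1-a))=2.300732341; dist=6371·c=14657.966 ≈ 14658.0 km; running total=61848.2 km
Leg 5 bearing: y=sinΔλ·cosφ2=-0.05938904, x=cosφ1·sinφ2-sinφ1·cosφ2·cosΔλ=0.74284684; θ=atan2(y, x)=-4.5710° <0 so +360° → 355.4290° ≈ 355.4°
Leg 6: φ1=0.3390197, φ2=0.6972433, Δφ=0.3582236, Δλ=3.7618390 rad; a=sin²(Δφ/2)+cosφ1·cosφ2·sin²(Δλ/2)=0.6873868693; c=2·atan2(√a, √(1-a))=1.954949041; dist=6371·c=12454.980 ≈ 12455.0 km; running total=74303.2 km
Leg 6 bearing: y=sinΔλ·cosφ2=-0.44558408, x=cosφ1·sinφ2-sinφ1·cosφ2·cosΔλ=0.81301874; θ=atan2(y, x)=-28.7254° <0 so +360° → 331.2746° ≈ 331.3°
Leg 7: φ1=0.6972433, φ2=1.0684487, Δφ=0.3712054, Δλ=-4.6473737 rad; a=sin²(Δφ/2)+cosφ1·cosφ2·sin²(Δλ/2)=0.2306018004; c=2·atan2(√a, √(1-a))=1.001788586; dist=6371·c=6382.395 ≈ 6382.4 km; running total=80685.6 km
Leg 7 bearing: y=sinΔλ·cosφ2=0.48046721, x=cosφ1·sinφ2-sinφ1·cosφ2·cosΔλ=0.69198966; θ=atan2(y, x)=34.7733° ≈ 34.8°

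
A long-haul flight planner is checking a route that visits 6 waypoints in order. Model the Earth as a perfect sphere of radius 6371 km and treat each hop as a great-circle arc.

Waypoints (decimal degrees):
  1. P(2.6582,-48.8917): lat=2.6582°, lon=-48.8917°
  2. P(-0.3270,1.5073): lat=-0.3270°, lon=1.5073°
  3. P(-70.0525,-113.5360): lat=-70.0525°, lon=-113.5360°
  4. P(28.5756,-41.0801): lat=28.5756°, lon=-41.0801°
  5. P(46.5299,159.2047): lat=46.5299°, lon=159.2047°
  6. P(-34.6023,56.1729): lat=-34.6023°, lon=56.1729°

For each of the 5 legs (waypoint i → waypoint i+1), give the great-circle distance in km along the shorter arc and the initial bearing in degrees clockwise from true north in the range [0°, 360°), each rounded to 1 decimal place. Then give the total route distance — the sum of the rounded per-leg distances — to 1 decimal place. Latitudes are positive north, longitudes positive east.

Leg 1: dist=5612.1 km, bearing=92.6°
Leg 2: dist=10896.3 km, bearing=198.2°
Leg 3: dist=12349.1 km, bearing=63.8°
Leg 4: dist=11417.9 km, bearing=345.8°
Leg 5: dist=13640.4 km, bearing=252.3°
Total: 53915.8 km

Leg 1: φ1=0.0463943, φ2=-0.0057072, Δφ=-0.0521016, Δλ=0.8796285 rad; a=sin²(Δφ/2)+cosφ1·cosφ2·sin²(Δλ/2)=0.1817617587; c=2·atan2(√a, √(1-a))=0.880875028; dist=6371·c=5612.055 ≈ 5612.1 km; running total=5612.1 km
Leg 1 bearing: y=sinΔλ·cosφ2=0.77048957, x=cosφ1·sinφ2-sinφ1·cosφ2·cosΔλ=-0.03526346; θ=atan2(y, x)=92.6205° ≈ 92.6°
Leg 2: φ1=-0.0057072, φ2=-1.2226468, Δφ=-1.2169395, Δλ=-2.0078844 rad; a=sin²(Δφ/2)+cosφ1·cosφ2·sin²(Δλ/2)=0.5695232427; c=2·atan2(√a, √(1-a))=1.710294808; dist=6371·c=10896.288 ≈ 10896.3 km; running total=16508.4 km
Leg 2 bearing: y=sinΔλ·cosφ2=-0.30908597, x=cosφ1·sinφ2-sinφ1·cosφ2·cosΔλ=-0.94081451; θ=atan2(y, x)=-161.8131° <0 so +360° → 198.1869° ≈ 198.2°
Leg 3: φ1=-1.2226468, φ2=0.4987383, Δφ=1.7213851, Δλ=1.2645940 rad; a=sin²(Δφ/2)+cosφ1·cosφ2·sin²(Δλ/2)=0.6796548929; c=2·atan2(√a, √(1-a))=1.938324509; dist=6371·c=12349.065 ≈ 12349.1 km; running total=28857.5 km
Leg 3 bearing: y=sinΔλ·cosφ2=0.83733809, x=cosφ1·sinφ2-sinφ1·cosφ2·cosΔλ=0.41202112; θ=atan2(y, x)=63.8000° ≈ 63.8°
Leg 4: φ1=0.4987383, φ2=0.8121000, Δφ=0.3133616, Δλ=3.4956292 rad; a=sin²(Δφ/2)+cosφ1·cosφ2·sin²(Δλ/2)=0.6097849435; c=2·atan2(√a, √(1-a))=1.792169904; dist=6371·c=11417.914 ≈ 11417.9 km; running total=40275.4 km
Leg 4 bearing: y=sinΔλ·cosφ2=-0.23851220, x=cosφ1·sinφ2-sinφ1·cosφ2·cosΔλ=0.94599207; θ=atan2(y, x)=-14.1510° <0 so +360° → 345.8490° ≈ 345.8°
Leg 5: φ1=0.8121000, φ2=-0.6039241, Δφ=-1.4160240, Δλ=-1.7982441 rad; a=sin²(Δφ/2)+cosφ1·cosφ2·sin²(Δλ/2)=0.7699096164; c=2·atan2(√a, √(1-a))=2.141018678; dist=6371·c=13640.430 ≈ 13640.4 km; running total=53915.8 km
Leg 5 bearing: y=sinΔλ·cosφ2=-0.80191434, x=cosφ1·sinφ2-sinφ1·cosφ2·cosΔλ=-0.25598554; θ=atan2(y, x)=-107.7040° <0 so +360° → 252.2960° ≈ 252.3°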